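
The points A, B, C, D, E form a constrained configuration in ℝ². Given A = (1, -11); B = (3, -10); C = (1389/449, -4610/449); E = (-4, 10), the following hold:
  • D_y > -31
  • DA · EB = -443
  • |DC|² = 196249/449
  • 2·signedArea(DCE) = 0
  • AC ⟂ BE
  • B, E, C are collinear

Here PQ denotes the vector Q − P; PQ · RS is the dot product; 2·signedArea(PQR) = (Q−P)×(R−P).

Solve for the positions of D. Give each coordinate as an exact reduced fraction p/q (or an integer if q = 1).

D = (10, -30)

1. D_x = 10  [2·signedArea(DCE) = 0 ∩ DA · EB = -443]
2. D_y = -30  [2·signedArea(DCE) = 0 ∩ DA · EB = -443]
   → D = (10, -30)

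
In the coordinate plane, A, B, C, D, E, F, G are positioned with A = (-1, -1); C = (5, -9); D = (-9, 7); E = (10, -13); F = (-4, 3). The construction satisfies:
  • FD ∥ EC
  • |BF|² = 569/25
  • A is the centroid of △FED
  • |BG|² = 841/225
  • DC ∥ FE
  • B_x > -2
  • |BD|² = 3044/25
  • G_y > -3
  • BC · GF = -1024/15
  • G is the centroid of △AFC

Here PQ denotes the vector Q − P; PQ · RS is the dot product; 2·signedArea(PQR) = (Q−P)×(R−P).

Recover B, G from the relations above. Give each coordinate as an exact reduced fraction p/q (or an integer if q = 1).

B = (-7/5, -1)
G = (0, -7/3)

1. G_x = 0  [G is the centroid of △AFC]
2. G_y = -7/3  [G is the centroid of △AFC]
   → G = (0, -7/3)
3. B_x = -7/5  [line 4·x + -16/3·y + 4/15 = 0 ∩ |BD|² = 3044/25]
4. B_y = -1  [line 4·x + -16/3·y + 4/15 = 0 ∩ |BD|² = 3044/25]
   → B = (-7/5, -1)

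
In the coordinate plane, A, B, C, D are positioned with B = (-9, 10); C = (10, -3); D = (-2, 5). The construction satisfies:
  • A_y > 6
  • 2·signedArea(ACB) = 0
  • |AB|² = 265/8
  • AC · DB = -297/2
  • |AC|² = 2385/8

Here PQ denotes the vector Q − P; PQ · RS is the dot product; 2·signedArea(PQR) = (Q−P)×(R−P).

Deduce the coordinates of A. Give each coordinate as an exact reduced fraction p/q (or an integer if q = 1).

1. A_x = -17/4  [2·signedArea(ACB) = 0 ∩ AC · DB = -297/2]
2. A_y = 27/4  [2·signedArea(ACB) = 0 ∩ AC · DB = -297/2]
   → A = (-17/4, 27/4)

A = (-17/4, 27/4)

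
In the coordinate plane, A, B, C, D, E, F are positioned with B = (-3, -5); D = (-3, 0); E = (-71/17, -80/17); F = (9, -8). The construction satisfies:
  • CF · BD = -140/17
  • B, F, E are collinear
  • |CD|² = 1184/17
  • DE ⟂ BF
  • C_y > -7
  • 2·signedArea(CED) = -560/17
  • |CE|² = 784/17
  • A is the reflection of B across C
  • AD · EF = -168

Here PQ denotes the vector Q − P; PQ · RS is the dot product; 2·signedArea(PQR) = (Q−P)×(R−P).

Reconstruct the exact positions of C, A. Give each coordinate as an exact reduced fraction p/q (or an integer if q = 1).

A = (133/17, -131/17)
C = (41/17, -108/17)

1. C_x = 41/17  [CF · BD = -140/17 ∩ 2·signedArea(CED) = -560/17]
2. C_y = -108/17  [CF · BD = -140/17 ∩ 2·signedArea(CED) = -560/17]
   → C = (41/17, -108/17)
3. A_x = 133/17  [A is the reflection of B across C]
4. A_y = -131/17  [A is the reflection of B across C]
   → A = (133/17, -131/17)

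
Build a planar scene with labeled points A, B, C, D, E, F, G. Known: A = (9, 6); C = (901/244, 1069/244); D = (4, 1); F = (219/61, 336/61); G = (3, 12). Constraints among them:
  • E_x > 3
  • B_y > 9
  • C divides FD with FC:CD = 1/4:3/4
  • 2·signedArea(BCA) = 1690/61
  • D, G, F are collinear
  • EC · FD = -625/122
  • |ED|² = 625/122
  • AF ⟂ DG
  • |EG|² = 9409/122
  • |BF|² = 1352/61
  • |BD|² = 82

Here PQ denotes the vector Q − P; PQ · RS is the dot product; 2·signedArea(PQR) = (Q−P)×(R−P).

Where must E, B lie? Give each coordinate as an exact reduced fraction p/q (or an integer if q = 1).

B = (5, 10)
E = (463/122, 397/122)

1. E_x = 463/122  [line -25/61·x + 275/61·y + -800/61 = 0 ∩ |ED|² = 625/122]
2. E_y = 397/122  [line -25/61·x + 275/61·y + -800/61 = 0 ∩ |ED|² = 625/122]
   → E = (463/122, 397/122)
3. B_x = 5  [line -395/244·x + 1295/244·y + -10975/244 = 0 ∩ |BF|² = 1352/61]
4. B_y = 10  [line -395/244·x + 1295/244·y + -10975/244 = 0 ∩ |BF|² = 1352/61]
   → B = (5, 10)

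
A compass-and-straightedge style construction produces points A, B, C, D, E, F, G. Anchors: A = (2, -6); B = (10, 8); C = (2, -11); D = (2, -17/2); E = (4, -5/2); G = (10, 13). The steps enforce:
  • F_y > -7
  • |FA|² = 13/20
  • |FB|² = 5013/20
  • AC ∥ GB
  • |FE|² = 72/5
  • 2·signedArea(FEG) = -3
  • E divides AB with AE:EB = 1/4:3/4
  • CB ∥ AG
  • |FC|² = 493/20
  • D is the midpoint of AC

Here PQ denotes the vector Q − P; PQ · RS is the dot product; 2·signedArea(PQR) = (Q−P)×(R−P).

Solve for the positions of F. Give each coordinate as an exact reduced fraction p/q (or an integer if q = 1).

F = (14/5, -61/10)

1. F_x = 14/5  [line -31/2·x + 6·y + 80 = 0 ∩ |FC|² = 493/20]
2. F_y = -61/10  [line -31/2·x + 6·y + 80 = 0 ∩ |FC|² = 493/20]
   → F = (14/5, -61/10)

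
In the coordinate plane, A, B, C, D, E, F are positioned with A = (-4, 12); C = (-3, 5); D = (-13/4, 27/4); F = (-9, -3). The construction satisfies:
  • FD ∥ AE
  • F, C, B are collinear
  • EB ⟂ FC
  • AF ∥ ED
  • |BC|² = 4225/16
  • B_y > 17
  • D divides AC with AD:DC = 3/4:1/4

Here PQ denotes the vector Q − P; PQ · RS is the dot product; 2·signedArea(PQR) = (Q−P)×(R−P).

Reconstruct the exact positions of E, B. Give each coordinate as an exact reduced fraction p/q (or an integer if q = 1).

B = (27/4, 18)
E = (7/4, 87/4)

1. E_x = 7/4  [AF ∥ ED ∩ FD ∥ AE]
2. E_y = 87/4  [AF ∥ ED ∩ FD ∥ AE]
   → E = (7/4, 87/4)
3. B_x = 27/4  [F, C, B are collinear ∩ EB ⟂ FC]
4. B_y = 18  [F, C, B are collinear ∩ EB ⟂ FC]
   → B = (27/4, 18)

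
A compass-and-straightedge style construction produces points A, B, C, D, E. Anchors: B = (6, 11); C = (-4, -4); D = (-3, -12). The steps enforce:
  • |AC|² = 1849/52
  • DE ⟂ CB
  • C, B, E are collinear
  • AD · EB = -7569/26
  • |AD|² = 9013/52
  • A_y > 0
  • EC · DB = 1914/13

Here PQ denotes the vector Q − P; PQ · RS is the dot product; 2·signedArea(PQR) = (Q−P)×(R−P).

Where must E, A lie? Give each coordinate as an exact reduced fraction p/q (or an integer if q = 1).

1. E_x = -96/13  [C, B, E are collinear ∩ DE ⟂ CB]
2. E_y = -118/13  [C, B, E are collinear ∩ DE ⟂ CB]
   → E = (-96/13, -118/13)
3. A_x = -9/13  [line -174/13·x + -261/13·y + 261/26 = 0 ∩ |AD|² = 9013/52]
4. A_y = 25/26  [line -174/13·x + -261/13·y + 261/26 = 0 ∩ |AD|² = 9013/52]
   → A = (-9/13, 25/26)

A = (-9/13, 25/26)
E = (-96/13, -118/13)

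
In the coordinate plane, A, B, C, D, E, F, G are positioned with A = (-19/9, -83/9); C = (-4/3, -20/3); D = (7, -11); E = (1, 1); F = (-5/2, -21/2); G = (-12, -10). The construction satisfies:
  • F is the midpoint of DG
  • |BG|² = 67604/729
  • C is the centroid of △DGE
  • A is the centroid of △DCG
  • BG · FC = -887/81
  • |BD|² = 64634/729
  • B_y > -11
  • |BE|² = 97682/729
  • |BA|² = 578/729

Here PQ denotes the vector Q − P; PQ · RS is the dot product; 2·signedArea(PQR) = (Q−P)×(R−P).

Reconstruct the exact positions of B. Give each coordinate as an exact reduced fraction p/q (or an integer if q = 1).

1. B_x = -64/27  [line -7/6·x + -23/6·y + -3352/81 = 0 ∩ |BD|² = 64634/729]
2. B_y = -272/27  [line -7/6·x + -23/6·y + -3352/81 = 0 ∩ |BD|² = 64634/729]
   → B = (-64/27, -272/27)

B = (-64/27, -272/27)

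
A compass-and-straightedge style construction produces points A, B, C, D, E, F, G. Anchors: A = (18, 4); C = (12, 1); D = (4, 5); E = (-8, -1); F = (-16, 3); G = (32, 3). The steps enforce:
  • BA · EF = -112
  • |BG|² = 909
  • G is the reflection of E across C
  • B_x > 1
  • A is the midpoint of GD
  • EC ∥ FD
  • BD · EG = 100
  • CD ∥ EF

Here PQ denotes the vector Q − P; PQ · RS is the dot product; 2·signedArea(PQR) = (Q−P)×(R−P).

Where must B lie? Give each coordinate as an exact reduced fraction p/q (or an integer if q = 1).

1. B_x = 2  [BD · EG = 100 ∩ BA · EF = -112]
2. B_y = 0  [BD · EG = 100 ∩ BA · EF = -112]
   → B = (2, 0)

B = (2, 0)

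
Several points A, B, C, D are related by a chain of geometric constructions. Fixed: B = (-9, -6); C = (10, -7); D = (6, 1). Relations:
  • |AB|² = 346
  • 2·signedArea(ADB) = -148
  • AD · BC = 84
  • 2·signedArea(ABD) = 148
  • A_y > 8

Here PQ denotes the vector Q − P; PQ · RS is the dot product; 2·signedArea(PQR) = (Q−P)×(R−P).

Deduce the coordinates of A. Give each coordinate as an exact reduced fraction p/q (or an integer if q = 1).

1. A_x = 2  [2·signedArea(ABD) = 148 ∩ AD · BC = 84]
2. A_y = 9  [2·signedArea(ABD) = 148 ∩ AD · BC = 84]
   → A = (2, 9)

A = (2, 9)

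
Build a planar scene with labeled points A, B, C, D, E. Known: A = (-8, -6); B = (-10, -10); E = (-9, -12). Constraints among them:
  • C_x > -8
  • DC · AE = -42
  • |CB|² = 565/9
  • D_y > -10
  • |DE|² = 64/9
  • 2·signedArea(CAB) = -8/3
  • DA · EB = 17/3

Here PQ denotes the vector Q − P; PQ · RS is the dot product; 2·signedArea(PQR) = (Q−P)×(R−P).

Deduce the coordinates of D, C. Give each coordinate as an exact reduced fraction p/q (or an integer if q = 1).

C = (-7, -8/3)
D = (-9, -28/3)

1. D_x = -9  [line 1·x + -2·y + -29/3 = 0 ∩ |DE|² = 64/9]
2. D_y = -28/3  [line 1·x + -2·y + -29/3 = 0 ∩ |DE|² = 64/9]
   → D = (-9, -28/3)
3. C_x = -7  [DC · AE = -42 ∩ 2·signedArea(CAB) = -8/3]
4. C_y = -8/3  [DC · AE = -42 ∩ 2·signedArea(CAB) = -8/3]
   → C = (-7, -8/3)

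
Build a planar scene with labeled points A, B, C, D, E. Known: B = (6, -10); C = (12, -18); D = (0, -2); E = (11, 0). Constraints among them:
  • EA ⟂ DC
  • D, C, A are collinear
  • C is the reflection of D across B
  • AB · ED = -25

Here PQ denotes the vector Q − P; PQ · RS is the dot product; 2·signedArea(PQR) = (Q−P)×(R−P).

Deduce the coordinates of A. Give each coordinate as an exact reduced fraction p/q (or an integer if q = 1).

A = (3, -6)

1. A_x = 3  [D, C, A are collinear ∩ EA ⟂ DC]
2. A_y = -6  [D, C, A are collinear ∩ EA ⟂ DC]
   → A = (3, -6)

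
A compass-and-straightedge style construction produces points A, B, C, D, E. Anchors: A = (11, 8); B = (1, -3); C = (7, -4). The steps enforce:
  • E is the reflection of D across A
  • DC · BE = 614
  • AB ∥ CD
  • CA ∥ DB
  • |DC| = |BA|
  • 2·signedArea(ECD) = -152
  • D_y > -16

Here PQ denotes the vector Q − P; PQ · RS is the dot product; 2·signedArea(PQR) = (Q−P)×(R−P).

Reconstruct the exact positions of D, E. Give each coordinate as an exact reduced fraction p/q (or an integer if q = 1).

1. D_x = -3  [CA ∥ DB ∩ AB ∥ CD]
2. D_y = -15  [CA ∥ DB ∩ AB ∥ CD]
   → D = (-3, -15)
3. E_x = 25  [E is the reflection of D across A]
4. E_y = 31  [E is the reflection of D across A]
   → E = (25, 31)

D = (-3, -15)
E = (25, 31)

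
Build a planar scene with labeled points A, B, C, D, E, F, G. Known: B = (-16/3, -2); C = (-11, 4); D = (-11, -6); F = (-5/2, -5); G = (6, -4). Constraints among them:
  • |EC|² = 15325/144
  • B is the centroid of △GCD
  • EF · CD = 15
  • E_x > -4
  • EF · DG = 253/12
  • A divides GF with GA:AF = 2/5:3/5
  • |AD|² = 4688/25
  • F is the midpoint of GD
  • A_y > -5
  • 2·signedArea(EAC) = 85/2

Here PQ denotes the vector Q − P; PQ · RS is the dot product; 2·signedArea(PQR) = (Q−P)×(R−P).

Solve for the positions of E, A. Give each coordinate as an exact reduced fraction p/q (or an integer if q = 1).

1. E_x = -47/12  [EF · DG = 253/12 ∩ EF · CD = 15]
2. E_y = -7/2  [EF · DG = 253/12 ∩ EF · CD = 15]
   → E = (-47/12, -7/2)
3. A_x = 13/5  [2·signedArea(EAC) = 85/2 ∩ A divides GF with GA:AF = 2/5:3/5]
4. A_y = -22/5  [2·signedArea(EAC) = 85/2 ∩ A divides GF with GA:AF = 2/5:3/5]
   → A = (13/5, -22/5)

A = (13/5, -22/5)
E = (-47/12, -7/2)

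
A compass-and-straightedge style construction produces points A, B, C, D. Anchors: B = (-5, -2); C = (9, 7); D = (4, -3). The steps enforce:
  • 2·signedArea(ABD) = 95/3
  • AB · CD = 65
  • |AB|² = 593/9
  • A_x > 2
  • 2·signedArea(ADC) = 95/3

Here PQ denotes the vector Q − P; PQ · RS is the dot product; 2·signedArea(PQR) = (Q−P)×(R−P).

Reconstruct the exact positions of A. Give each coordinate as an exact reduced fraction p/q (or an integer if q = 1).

1. A_x = 8/3  [2·signedArea(ABD) = 95/3 ∩ AB · CD = 65]
2. A_y = 2/3  [2·signedArea(ABD) = 95/3 ∩ AB · CD = 65]
   → A = (8/3, 2/3)

A = (8/3, 2/3)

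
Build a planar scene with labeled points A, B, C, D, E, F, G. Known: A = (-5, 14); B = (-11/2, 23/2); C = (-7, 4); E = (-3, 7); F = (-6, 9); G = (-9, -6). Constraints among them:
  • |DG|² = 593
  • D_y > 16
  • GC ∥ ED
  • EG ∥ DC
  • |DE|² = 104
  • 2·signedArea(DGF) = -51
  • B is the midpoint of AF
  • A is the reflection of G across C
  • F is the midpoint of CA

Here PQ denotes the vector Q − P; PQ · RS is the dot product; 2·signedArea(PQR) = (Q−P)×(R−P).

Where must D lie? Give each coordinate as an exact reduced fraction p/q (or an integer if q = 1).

1. D_x = -1  [EG ∥ DC ∩ GC ∥ ED]
2. D_y = 17  [EG ∥ DC ∩ GC ∥ ED]
   → D = (-1, 17)

D = (-1, 17)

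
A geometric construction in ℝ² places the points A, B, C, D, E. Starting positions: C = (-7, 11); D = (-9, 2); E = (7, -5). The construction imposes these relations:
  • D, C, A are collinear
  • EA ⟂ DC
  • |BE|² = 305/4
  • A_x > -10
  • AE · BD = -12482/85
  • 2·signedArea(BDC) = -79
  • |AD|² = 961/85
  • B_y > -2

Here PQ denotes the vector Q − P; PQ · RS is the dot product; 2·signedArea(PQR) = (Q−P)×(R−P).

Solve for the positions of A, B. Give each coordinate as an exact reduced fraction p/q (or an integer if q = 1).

1. A_x = -827/85  [D, C, A are collinear ∩ EA ⟂ DC]
2. A_y = -109/85  [D, C, A are collinear ∩ EA ⟂ DC]
   → A = (-827/85, -109/85)
3. B_x = -1  [line -9·x + 2·y + -6 = 0 ∩ |BE|² = 305/4]
4. B_y = -3/2  [line -9·x + 2·y + -6 = 0 ∩ |BE|² = 305/4]
   → B = (-1, -3/2)

A = (-827/85, -109/85)
B = (-1, -3/2)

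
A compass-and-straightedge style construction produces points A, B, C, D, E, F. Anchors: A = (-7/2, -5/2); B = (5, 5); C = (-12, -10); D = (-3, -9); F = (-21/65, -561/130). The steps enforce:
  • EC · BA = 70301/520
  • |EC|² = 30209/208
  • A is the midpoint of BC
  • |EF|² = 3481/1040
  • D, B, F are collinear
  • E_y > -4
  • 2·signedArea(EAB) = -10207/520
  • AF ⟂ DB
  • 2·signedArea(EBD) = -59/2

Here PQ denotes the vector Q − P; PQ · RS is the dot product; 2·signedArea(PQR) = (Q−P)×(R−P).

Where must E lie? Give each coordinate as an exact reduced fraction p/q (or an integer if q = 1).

1. E_x = -497/260  [2·signedArea(EBD) = -59/2 ∩ 2·signedArea(EAB) = -10207/520]
2. E_y = -443/130  [2·signedArea(EBD) = -59/2 ∩ 2·signedArea(EAB) = -10207/520]
   → E = (-497/260, -443/130)

E = (-497/260, -443/130)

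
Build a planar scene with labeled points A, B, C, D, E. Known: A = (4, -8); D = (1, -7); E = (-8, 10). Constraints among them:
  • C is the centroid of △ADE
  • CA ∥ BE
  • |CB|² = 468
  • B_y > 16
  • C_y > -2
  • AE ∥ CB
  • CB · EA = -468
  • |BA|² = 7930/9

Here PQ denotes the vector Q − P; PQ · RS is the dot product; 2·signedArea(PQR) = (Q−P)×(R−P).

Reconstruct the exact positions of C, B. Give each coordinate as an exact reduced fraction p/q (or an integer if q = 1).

1. C_x = -1  [C is the centroid of △ADE]
2. C_y = -5/3  [C is the centroid of △ADE]
   → C = (-1, -5/3)
3. B_x = -13  [CA ∥ BE ∩ AE ∥ CB]
4. B_y = 49/3  [CA ∥ BE ∩ AE ∥ CB]
   → B = (-13, 49/3)

B = (-13, 49/3)
C = (-1, -5/3)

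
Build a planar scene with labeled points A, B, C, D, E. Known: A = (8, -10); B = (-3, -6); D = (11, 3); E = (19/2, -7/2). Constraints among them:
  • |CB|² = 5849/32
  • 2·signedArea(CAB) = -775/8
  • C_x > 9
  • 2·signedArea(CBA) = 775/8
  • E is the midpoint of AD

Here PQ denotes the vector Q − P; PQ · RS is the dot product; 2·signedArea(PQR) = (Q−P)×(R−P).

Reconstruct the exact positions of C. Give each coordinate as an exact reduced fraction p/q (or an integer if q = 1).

C = (79/8, -15/8)

1. C_x = 79/8  [line 4·x + 11·y + -151/8 = 0 ∩ |CB|² = 5849/32]
2. C_y = -15/8  [line 4·x + 11·y + -151/8 = 0 ∩ |CB|² = 5849/32]
   → C = (79/8, -15/8)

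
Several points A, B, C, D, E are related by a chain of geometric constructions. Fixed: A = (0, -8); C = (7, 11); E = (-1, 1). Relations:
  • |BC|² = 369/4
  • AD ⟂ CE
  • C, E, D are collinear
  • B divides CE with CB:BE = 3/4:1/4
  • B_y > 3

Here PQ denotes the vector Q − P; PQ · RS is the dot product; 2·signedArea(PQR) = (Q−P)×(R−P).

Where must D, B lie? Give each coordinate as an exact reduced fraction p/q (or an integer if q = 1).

1. D_x = -5  [C, E, D are collinear ∩ AD ⟂ CE]
2. D_y = -4  [C, E, D are collinear ∩ AD ⟂ CE]
   → D = (-5, -4)
3. B_x = 1  [B divides CE with CB:BE = 3/4:1/4]
4. B_y = 7/2  [B divides CE with CB:BE = 3/4:1/4]
   → B = (1, 7/2)

B = (1, 7/2)
D = (-5, -4)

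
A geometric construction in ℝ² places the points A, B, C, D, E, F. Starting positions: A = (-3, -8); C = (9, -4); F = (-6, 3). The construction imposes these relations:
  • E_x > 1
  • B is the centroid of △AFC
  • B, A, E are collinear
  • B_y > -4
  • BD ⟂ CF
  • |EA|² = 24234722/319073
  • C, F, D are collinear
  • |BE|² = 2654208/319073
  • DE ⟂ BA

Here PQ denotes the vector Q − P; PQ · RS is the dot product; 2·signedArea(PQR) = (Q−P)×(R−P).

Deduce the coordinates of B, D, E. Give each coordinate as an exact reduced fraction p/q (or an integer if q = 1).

B = (0, -3)
D = (168/137, -51/137)
E = (3456/2329, -1227/2329)

1. B_x = 0  [B is the centroid of △AFC]
2. B_y = -3  [B is the centroid of △AFC]
   → B = (0, -3)
3. D_x = 168/137  [C, F, D are collinear ∩ BD ⟂ CF]
4. D_y = -51/137  [C, F, D are collinear ∩ BD ⟂ CF]
   → D = (168/137, -51/137)
5. E_x = 3456/2329  [B, A, E are collinear ∩ DE ⟂ BA]
6. E_y = -1227/2329  [B, A, E are collinear ∩ DE ⟂ BA]
   → E = (3456/2329, -1227/2329)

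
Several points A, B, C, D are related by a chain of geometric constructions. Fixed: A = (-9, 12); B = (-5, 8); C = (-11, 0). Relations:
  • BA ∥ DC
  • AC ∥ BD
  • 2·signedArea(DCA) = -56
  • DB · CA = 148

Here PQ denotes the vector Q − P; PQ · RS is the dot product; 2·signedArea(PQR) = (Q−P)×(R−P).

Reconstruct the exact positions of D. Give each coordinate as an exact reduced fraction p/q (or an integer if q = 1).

D = (-7, -4)

1. D_x = -7  [BA ∥ DC ∩ AC ∥ BD]
2. D_y = -4  [BA ∥ DC ∩ AC ∥ BD]
   → D = (-7, -4)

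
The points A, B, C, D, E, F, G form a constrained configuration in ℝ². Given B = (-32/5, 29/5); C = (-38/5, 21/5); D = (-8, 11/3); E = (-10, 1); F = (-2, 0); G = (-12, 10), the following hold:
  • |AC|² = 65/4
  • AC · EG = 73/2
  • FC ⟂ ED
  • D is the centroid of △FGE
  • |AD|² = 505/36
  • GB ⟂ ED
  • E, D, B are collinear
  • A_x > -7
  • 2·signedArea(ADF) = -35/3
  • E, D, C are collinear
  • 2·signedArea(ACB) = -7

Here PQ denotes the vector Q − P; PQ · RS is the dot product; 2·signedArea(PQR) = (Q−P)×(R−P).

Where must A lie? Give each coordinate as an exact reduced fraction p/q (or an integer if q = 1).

1. A_x = -6  [2·signedArea(ACB) = -7 ∩ AC · EG = 73/2]
2. A_y = 1/2  [2·signedArea(ACB) = -7 ∩ AC · EG = 73/2]
   → A = (-6, 1/2)

A = (-6, 1/2)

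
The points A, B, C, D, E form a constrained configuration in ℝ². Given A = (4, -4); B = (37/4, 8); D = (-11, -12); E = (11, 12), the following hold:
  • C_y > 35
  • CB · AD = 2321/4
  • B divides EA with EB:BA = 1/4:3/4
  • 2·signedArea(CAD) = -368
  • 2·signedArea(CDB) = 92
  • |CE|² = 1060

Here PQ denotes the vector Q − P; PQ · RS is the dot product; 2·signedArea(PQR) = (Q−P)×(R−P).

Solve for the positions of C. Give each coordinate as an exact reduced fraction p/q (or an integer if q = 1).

C = (33, 36)

1. C_x = 33  [2·signedArea(CAD) = -368 ∩ 2·signedArea(CDB) = 92]
2. C_y = 36  [2·signedArea(CAD) = -368 ∩ 2·signedArea(CDB) = 92]
   → C = (33, 36)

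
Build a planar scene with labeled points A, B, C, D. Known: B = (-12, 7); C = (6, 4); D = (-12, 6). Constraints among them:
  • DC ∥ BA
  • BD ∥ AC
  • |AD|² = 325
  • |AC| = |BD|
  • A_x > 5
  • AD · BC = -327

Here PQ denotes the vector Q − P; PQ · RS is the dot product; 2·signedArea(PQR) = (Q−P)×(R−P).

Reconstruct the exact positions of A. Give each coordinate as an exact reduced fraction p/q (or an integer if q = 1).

A = (6, 5)

1. A_x = 6  [BD ∥ AC ∩ DC ∥ BA]
2. A_y = 5  [BD ∥ AC ∩ DC ∥ BA]
   → A = (6, 5)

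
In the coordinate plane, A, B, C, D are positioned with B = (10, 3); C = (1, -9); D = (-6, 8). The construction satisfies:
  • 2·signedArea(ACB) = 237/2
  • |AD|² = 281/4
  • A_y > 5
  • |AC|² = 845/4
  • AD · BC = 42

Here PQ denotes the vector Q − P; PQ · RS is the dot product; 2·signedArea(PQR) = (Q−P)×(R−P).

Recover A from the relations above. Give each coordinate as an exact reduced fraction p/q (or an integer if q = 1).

1. A_x = 2  [AD · BC = 42 ∩ 2·signedArea(ACB) = 237/2]
2. A_y = 11/2  [AD · BC = 42 ∩ 2·signedArea(ACB) = 237/2]
   → A = (2, 11/2)

A = (2, 11/2)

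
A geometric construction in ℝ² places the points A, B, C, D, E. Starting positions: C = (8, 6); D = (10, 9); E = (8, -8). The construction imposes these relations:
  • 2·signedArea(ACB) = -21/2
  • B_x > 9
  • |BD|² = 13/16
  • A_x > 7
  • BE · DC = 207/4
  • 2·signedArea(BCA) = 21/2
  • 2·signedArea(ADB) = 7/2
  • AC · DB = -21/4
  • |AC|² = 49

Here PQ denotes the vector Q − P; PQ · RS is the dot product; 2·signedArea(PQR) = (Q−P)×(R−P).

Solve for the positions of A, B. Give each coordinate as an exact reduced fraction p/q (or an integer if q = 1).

A = (8, -1)
B = (19/2, 33/4)

1. B_x = 19/2  [line 2·x + 3·y + -175/4 = 0 ∩ |BD|² = 13/16]
2. B_y = 33/4  [line 2·x + 3·y + -175/4 = 0 ∩ |BD|² = 13/16]
   → B = (19/2, 33/4)
3. A_x = 8  [2·signedArea(ACB) = -21/2 ∩ AC · DB = -21/4]
4. A_y = -1  [2·signedArea(ACB) = -21/2 ∩ AC · DB = -21/4]
   → A = (8, -1)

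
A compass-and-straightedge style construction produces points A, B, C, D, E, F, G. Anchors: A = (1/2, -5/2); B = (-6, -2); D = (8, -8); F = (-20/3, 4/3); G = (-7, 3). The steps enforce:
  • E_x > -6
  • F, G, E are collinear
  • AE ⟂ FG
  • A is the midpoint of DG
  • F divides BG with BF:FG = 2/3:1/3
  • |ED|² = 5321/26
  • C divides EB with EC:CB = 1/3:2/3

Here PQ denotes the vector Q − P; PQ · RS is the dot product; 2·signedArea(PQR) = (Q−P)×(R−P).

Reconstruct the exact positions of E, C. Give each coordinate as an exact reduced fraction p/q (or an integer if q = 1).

1. E_x = -147/26  [F, G, E are collinear ∩ AE ⟂ FG]
2. E_y = -97/26  [F, G, E are collinear ∩ AE ⟂ FG]
   → E = (-147/26, -97/26)
3. C_x = -75/13  [C divides EB with EC:CB = 1/3:2/3]
4. C_y = -41/13  [C divides EB with EC:CB = 1/3:2/3]
   → C = (-75/13, -41/13)

C = (-75/13, -41/13)
E = (-147/26, -97/26)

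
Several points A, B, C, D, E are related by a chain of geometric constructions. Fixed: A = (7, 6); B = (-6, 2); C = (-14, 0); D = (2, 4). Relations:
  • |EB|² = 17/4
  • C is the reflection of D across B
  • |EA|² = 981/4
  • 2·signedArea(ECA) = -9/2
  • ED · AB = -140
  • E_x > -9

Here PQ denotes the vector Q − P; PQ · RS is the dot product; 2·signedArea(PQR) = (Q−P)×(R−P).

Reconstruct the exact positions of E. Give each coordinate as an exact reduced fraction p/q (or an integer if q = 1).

1. E_x = -8  [2·signedArea(ECA) = -9/2 ∩ ED · AB = -140]
2. E_y = 3/2  [2·signedArea(ECA) = -9/2 ∩ ED · AB = -140]
   → E = (-8, 3/2)

E = (-8, 3/2)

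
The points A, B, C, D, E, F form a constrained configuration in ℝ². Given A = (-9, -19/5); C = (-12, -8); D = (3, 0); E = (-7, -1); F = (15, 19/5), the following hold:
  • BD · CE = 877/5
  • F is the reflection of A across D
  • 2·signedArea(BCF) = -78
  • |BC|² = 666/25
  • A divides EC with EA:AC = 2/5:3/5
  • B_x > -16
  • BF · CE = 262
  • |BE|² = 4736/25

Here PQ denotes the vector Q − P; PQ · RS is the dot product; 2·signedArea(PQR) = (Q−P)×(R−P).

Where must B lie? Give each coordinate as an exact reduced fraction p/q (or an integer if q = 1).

1. B_x = -15  [BF · CE = 262 ∩ 2·signedArea(BCF) = -78]
2. B_y = -61/5  [BF · CE = 262 ∩ 2·signedArea(BCF) = -78]
   → B = (-15, -61/5)

B = (-15, -61/5)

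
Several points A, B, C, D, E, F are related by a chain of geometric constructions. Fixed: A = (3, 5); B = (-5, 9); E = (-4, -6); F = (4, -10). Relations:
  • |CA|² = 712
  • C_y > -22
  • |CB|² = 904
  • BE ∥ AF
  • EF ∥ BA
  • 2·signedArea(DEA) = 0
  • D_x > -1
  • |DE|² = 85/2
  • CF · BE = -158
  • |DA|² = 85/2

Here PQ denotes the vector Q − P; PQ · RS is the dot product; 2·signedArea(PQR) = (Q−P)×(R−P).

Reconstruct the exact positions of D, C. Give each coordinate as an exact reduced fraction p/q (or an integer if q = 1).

C = (-3, -21)
D = (-1/2, -1/2)

1. D_x = -1/2  [line -11·x + 7·y + -2 = 0 ∩ |DE|² = 85/2]
2. D_y = -1/2  [line -11·x + 7·y + -2 = 0 ∩ |DE|² = 85/2]
   → D = (-1/2, -1/2)
3. C_x = -3  [line -1·x + 15·y + 312 = 0 ∩ |CB|² = 904]
4. C_y = -21  [line -1·x + 15·y + 312 = 0 ∩ |CB|² = 904]
   → C = (-3, -21)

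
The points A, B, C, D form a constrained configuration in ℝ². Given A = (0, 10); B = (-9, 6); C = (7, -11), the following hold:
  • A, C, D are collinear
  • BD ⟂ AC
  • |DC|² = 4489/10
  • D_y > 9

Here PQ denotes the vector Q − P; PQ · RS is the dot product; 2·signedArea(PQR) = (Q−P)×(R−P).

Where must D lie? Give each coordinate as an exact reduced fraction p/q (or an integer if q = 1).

D = (3/10, 91/10)

1. D_x = 3/10  [A, C, D are collinear ∩ BD ⟂ AC]
2. D_y = 91/10  [A, C, D are collinear ∩ BD ⟂ AC]
   → D = (3/10, 91/10)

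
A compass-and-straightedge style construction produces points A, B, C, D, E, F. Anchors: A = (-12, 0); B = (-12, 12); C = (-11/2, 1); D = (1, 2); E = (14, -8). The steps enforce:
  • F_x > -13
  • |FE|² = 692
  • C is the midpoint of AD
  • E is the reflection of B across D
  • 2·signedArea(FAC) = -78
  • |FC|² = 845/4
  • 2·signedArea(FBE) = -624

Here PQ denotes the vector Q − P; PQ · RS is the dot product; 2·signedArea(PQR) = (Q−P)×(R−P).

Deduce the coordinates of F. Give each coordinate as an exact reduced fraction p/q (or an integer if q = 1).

1. F_x = -12  [2·signedArea(FBE) = -624 ∩ 2·signedArea(FAC) = -78]
2. F_y = -12  [2·signedArea(FBE) = -624 ∩ 2·signedArea(FAC) = -78]
   → F = (-12, -12)

F = (-12, -12)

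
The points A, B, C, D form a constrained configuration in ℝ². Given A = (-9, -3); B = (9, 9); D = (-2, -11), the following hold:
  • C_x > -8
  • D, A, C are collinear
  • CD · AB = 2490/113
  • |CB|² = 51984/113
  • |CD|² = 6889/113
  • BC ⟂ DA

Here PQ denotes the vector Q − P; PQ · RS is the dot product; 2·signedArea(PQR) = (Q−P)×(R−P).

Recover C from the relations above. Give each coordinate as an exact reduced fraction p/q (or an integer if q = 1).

1. C_x = -807/113  [D, A, C are collinear ∩ BC ⟂ DA]
2. C_y = -579/113  [D, A, C are collinear ∩ BC ⟂ DA]
   → C = (-807/113, -579/113)

C = (-807/113, -579/113)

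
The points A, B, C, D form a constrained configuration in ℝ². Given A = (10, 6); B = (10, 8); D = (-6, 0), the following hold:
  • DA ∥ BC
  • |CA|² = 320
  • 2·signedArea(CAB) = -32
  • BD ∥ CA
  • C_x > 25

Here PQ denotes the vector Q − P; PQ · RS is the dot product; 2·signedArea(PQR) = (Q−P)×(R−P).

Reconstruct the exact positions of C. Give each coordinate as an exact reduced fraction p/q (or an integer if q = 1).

C = (26, 14)

1. C_x = 26  [BD ∥ CA ∩ DA ∥ BC]
2. C_y = 14  [BD ∥ CA ∩ DA ∥ BC]
   → C = (26, 14)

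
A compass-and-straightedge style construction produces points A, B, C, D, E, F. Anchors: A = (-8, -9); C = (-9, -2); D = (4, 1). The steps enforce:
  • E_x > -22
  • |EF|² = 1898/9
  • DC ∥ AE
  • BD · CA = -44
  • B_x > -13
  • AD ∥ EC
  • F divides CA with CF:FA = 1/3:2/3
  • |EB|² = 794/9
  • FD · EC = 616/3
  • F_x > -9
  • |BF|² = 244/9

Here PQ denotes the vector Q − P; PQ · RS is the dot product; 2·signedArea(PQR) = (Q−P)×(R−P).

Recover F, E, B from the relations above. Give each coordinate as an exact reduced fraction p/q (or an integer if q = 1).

1. F_x = -26/3  [F divides CA with CF:FA = 1/3:2/3]
2. F_y = -13/3  [F divides CA with CF:FA = 1/3:2/3]
   → F = (-26/3, -13/3)
3. E_x = -21  [AD ∥ EC ∩ DC ∥ AE]
4. E_y = -12  [AD ∥ EC ∩ DC ∥ AE]
   → E = (-21, -12)
5. B_x = -38/3  [line -1·x + 7·y + 41 = 0 ∩ |EB|² = 794/9]
6. B_y = -23/3  [line -1·x + 7·y + 41 = 0 ∩ |EB|² = 794/9]
   → B = (-38/3, -23/3)

B = (-38/3, -23/3)
E = (-21, -12)
F = (-26/3, -13/3)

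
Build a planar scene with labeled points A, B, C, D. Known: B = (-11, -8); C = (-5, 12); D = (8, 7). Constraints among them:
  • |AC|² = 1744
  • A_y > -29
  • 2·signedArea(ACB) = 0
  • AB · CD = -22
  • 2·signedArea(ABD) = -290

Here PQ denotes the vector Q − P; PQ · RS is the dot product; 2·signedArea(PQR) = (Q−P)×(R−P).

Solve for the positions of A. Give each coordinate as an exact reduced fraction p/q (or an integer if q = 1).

A = (-17, -28)

1. A_x = -17  [2·signedArea(ACB) = 0 ∩ AB · CD = -22]
2. A_y = -28  [2·signedArea(ACB) = 0 ∩ AB · CD = -22]
   → A = (-17, -28)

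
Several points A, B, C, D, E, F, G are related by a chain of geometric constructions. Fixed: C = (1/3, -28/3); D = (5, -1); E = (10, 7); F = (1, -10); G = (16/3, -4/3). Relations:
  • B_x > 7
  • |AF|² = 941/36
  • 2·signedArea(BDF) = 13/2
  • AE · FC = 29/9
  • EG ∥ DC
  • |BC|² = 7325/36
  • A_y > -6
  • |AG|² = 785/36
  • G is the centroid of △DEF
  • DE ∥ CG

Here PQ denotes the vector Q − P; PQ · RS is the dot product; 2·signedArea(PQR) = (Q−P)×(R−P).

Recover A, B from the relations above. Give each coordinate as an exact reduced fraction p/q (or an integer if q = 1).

A = (8/3, -31/6)
B = (15/2, 3)

1. A_x = 8/3  [line 2/3·x + -2/3·y + -47/9 = 0 ∩ |AF|² = 941/36]
2. A_y = -31/6  [line 2/3·x + -2/3·y + -47/9 = 0 ∩ |AF|² = 941/36]
   → A = (8/3, -31/6)
3. B_x = 15/2  [line 9·x + -4·y + -111/2 = 0 ∩ |BC|² = 7325/36]
4. B_y = 3  [line 9·x + -4·y + -111/2 = 0 ∩ |BC|² = 7325/36]
   → B = (15/2, 3)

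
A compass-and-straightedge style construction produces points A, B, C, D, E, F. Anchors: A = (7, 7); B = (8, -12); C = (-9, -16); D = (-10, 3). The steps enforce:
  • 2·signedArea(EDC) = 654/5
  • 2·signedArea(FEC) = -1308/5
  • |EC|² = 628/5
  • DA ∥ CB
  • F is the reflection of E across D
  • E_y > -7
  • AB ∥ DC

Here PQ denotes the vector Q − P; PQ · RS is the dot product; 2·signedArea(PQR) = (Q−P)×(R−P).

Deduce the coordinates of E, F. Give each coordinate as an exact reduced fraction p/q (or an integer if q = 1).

E = (-13/5, -34/5)
F = (-87/5, 64/5)

1. E_x = -13/5  [line 19·x + 1·y + 281/5 = 0 ∩ |EC|² = 628/5]
2. E_y = -34/5  [line 19·x + 1·y + 281/5 = 0 ∩ |EC|² = 628/5]
   → E = (-13/5, -34/5)
3. F_x = -87/5  [F is the reflection of E across D]
4. F_y = 64/5  [F is the reflection of E across D]
   → F = (-87/5, 64/5)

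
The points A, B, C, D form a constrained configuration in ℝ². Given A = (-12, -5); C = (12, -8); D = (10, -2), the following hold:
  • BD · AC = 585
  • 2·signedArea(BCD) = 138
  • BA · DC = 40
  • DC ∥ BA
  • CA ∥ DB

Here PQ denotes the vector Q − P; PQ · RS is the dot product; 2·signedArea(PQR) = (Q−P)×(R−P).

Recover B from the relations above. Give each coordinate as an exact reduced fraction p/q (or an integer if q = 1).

1. B_x = -14  [DC ∥ BA ∩ CA ∥ DB]
2. B_y = 1  [DC ∥ BA ∩ CA ∥ DB]
   → B = (-14, 1)

B = (-14, 1)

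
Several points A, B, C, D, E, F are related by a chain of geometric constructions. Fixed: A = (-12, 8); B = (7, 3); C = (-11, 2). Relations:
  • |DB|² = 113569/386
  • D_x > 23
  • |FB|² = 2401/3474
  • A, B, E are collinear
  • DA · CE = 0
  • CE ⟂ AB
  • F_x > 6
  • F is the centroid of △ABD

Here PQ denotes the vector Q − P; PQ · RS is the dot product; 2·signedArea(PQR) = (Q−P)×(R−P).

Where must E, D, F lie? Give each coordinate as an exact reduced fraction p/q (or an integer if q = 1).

1. E_x = -3701/386  [A, B, E are collinear ∩ CE ⟂ AB]
2. E_y = 2843/386  [A, B, E are collinear ∩ CE ⟂ AB]
   → E = (-3701/386, 2843/386)
3. D_x = 9105/386  [line -545/386·x + -2071/386·y + 5014/193 = 0 ∩ |DB|² = 113569/386]
4. D_y = -527/386  [line -545/386·x + -2071/386·y + 5014/193 = 0 ∩ |DB|² = 113569/386]
   → D = (9105/386, -527/386)
5. F_x = 7175/1158  [F is the centroid of △ABD]
6. F_y = 3719/1158  [F is the centroid of △ABD]
   → F = (7175/1158, 3719/1158)

D = (9105/386, -527/386)
E = (-3701/386, 2843/386)
F = (7175/1158, 3719/1158)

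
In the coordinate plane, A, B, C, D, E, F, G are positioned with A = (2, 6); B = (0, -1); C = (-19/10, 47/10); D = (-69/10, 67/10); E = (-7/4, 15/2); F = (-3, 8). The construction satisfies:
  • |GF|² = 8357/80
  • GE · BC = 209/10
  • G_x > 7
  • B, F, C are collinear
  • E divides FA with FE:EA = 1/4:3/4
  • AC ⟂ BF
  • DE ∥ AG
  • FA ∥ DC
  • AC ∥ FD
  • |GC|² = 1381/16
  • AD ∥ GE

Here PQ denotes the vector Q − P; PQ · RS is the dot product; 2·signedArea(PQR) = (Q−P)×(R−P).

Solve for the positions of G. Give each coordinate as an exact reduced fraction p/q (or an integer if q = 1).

G = (143/20, 34/5)

1. G_x = 143/20  [AD ∥ GE ∩ DE ∥ AG]
2. G_y = 34/5  [AD ∥ GE ∩ DE ∥ AG]
   → G = (143/20, 34/5)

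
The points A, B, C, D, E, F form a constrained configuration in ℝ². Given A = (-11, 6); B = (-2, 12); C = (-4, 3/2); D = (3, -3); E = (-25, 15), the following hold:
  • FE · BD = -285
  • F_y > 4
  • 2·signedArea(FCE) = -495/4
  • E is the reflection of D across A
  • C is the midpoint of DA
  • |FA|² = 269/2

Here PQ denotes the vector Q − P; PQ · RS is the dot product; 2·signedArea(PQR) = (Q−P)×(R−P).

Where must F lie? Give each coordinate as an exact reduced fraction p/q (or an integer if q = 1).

1. F_x = 1/2  [FE · BD = -285 ∩ 2·signedArea(FCE) = -495/4]
2. F_y = 9/2  [FE · BD = -285 ∩ 2·signedArea(FCE) = -495/4]
   → F = (1/2, 9/2)

F = (1/2, 9/2)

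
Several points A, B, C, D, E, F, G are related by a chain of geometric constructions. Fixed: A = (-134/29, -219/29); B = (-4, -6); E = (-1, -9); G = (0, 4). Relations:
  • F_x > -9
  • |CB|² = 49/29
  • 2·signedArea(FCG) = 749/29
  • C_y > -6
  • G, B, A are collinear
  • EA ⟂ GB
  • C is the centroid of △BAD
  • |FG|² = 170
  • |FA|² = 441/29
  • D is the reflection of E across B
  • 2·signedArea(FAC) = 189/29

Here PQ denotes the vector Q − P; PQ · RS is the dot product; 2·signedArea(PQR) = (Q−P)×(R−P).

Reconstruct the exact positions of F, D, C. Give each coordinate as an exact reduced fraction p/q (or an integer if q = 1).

C = (-151/29, -160/29)
D = (-7, -3)
F = (-239/29, -177/29)

1. D_x = -7  [D is the reflection of E across B]
2. D_y = -3  [D is the reflection of E across B]
   → D = (-7, -3)
3. C_x = -151/29  [C is the centroid of △BAD]
4. C_y = -160/29  [C is the centroid of △BAD]
   → C = (-151/29, -160/29)
5. F_x = -239/29  [2·signedArea(FCG) = 749/29 ∩ 2·signedArea(FAC) = 189/29]
6. F_y = -177/29  [2·signedArea(FCG) = 749/29 ∩ 2·signedArea(FAC) = 189/29]
   → F = (-239/29, -177/29)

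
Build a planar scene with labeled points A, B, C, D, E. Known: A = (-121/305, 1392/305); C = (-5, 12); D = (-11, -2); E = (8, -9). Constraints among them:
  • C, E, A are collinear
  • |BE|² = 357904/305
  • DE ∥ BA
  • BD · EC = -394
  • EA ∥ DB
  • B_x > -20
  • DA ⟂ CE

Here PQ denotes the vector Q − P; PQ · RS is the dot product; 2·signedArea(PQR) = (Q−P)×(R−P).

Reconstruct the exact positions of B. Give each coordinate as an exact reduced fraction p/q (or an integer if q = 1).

B = (-5916/305, 3527/305)

1. B_x = -5916/305  [DE ∥ BA ∩ EA ∥ DB]
2. B_y = 3527/305  [DE ∥ BA ∩ EA ∥ DB]
   → B = (-5916/305, 3527/305)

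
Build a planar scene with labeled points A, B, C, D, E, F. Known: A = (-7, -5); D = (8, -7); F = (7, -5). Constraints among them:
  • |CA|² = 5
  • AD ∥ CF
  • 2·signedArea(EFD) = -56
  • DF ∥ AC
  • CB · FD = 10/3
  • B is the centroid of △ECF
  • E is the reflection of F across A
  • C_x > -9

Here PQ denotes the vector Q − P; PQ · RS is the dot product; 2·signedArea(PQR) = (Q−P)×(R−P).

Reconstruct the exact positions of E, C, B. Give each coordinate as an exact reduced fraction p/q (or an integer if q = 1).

1. E_x = -21  [E is the reflection of F across A]
2. E_y = -5  [E is the reflection of F across A]
   → E = (-21, -5)
3. C_x = -8  [AD ∥ CF ∩ DF ∥ AC]
4. C_y = -3  [AD ∥ CF ∩ DF ∥ AC]
   → C = (-8, -3)
5. B_x = -22/3  [B is the centroid of △ECF]
6. B_y = -13/3  [B is the centroid of △ECF]
   → B = (-22/3, -13/3)

B = (-22/3, -13/3)
C = (-8, -3)
E = (-21, -5)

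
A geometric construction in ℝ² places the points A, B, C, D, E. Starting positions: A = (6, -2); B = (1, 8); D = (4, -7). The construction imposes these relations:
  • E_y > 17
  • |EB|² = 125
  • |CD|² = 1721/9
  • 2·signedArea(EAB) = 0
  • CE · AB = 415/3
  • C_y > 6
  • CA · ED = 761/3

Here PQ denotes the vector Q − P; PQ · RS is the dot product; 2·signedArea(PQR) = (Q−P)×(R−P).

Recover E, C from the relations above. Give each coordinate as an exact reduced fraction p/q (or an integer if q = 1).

1. E_x = -4  [line -10·x + -5·y + 50 = 0 ∩ |EB|² = 125]
2. E_y = 18  [line -10·x + -5·y + 50 = 0 ∩ |EB|² = 125]
   → E = (-4, 18)
3. C_x = 1/3  [CA · ED = 761/3 ∩ CE · AB = 415/3]
4. C_y = 19/3  [CA · ED = 761/3 ∩ CE · AB = 415/3]
   → C = (1/3, 19/3)

C = (1/3, 19/3)
E = (-4, 18)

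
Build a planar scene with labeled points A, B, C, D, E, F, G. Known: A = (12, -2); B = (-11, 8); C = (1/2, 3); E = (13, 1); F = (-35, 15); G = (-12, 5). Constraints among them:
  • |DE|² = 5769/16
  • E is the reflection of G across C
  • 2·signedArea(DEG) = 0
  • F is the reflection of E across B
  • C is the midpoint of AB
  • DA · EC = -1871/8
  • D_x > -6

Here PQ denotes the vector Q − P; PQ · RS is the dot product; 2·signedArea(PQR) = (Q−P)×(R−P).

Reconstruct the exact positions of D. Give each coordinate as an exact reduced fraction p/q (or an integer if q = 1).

1. D_x = -23/4  [2·signedArea(DEG) = 0 ∩ DA · EC = -1871/8]
2. D_y = 4  [2·signedArea(DEG) = 0 ∩ DA · EC = -1871/8]
   → D = (-23/4, 4)

D = (-23/4, 4)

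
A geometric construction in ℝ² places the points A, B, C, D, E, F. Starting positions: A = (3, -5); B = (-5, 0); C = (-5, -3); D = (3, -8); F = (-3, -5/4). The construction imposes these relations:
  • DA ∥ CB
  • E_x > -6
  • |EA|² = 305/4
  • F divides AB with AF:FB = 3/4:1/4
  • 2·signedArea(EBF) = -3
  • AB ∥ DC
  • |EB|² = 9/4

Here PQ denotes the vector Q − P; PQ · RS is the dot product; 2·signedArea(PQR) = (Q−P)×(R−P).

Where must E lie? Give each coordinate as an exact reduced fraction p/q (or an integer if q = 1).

1. E_x = -5  [line 5/4·x + 2·y + 37/4 = 0 ∩ |EB|² = 9/4]
2. E_y = -3/2  [line 5/4·x + 2·y + 37/4 = 0 ∩ |EB|² = 9/4]
   → E = (-5, -3/2)

E = (-5, -3/2)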